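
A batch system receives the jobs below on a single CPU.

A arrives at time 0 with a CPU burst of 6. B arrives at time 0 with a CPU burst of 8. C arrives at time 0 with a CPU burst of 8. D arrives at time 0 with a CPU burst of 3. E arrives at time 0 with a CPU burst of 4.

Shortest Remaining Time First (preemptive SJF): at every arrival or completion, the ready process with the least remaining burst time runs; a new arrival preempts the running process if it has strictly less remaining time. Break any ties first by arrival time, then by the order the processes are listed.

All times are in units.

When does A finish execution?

13

Timeline: | D 0-3 | E 3-7 | A 7-13 | B 13-21 | C 21-29 |
Completion: A=13  B=21  C=29  D=3  E=7
Turnaround (C−A): A=13  B=21  C=29  D=3  E=7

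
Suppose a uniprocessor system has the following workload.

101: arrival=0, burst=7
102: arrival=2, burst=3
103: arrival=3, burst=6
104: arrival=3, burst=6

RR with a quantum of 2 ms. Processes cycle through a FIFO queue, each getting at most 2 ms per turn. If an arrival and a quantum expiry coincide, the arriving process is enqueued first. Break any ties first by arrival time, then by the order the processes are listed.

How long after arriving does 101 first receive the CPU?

0

Timeline: | 101 0-2 | 102 2-4 | 101 4-6 | 103 6-8 | 104 8-10 | 102 10-11 | 101 11-13 | 103 13-15 | 104 15-17 | 101 17-18 | 103 18-20 | 104 20-22 |
Completion: 101=18  102=11  103=20  104=22
Response(101) = first start − arrival = 0 − 0 = 0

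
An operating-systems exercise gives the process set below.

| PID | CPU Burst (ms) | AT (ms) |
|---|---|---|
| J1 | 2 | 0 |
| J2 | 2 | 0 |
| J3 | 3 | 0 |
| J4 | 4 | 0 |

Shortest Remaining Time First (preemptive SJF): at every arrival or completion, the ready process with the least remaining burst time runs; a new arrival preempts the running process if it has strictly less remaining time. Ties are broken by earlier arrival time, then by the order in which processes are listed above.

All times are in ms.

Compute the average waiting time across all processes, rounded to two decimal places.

Schedule: | J1 0-2 | J2 2-4 | J3 4-7 | J4 7-11 |
Completion: J1=2  J2=4  J3=7  J4=11
Waiting times: J1=0, J2=2, J3=4, J4=7
Average waiting = (0+2+4+7) / 4 = 13/4 = 3.25

3.25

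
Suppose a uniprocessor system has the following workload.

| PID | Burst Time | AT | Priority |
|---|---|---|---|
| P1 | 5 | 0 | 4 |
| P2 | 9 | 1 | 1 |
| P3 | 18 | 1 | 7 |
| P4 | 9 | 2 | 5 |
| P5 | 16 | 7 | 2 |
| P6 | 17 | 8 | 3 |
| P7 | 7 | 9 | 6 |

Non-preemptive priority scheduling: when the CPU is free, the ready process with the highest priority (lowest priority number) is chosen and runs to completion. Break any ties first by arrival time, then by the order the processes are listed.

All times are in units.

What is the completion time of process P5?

30

Timeline: | P1 0-5 | P2 5-14 | P5 14-30 | P6 30-47 | P4 47-56 | P7 56-63 | P3 63-81 |
Completion: P1=5  P2=14  P3=81  P4=56  P5=30  P6=47  P7=63
Turnaround (C−A): P1=5  P2=13  P3=80  P4=54  P5=23  P6=39  P7=54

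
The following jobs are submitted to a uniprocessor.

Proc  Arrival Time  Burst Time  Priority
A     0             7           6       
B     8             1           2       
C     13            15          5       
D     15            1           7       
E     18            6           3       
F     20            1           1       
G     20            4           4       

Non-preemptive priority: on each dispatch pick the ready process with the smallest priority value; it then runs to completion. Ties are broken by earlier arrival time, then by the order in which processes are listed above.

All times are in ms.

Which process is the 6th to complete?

G

Gantt: | A 0-7 | idle 7-8 | B 8-9 | idle 9-13 | C 13-28 | F 28-29 | E 29-35 | G 35-39 | D 39-40 |
Completion: A=7  B=9  C=28  D=40  E=35  F=29  G=39
Turnaround (C−A): A=7  B=1  C=15  D=25  E=17  F=9  G=19
Finish order: A → B → C → F → E → G → D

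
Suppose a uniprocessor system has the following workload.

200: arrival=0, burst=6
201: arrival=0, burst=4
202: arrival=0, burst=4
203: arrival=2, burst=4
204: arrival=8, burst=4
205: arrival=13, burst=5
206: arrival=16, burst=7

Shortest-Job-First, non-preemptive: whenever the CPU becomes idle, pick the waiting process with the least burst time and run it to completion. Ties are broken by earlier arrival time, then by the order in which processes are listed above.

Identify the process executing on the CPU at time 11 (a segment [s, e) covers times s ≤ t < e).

Timeline: | 201 0-4 | 202 4-8 | 203 8-12 | 204 12-16 | 205 16-21 | 200 21-27 | 206 27-34 |
Completion: 200=27  201=4  202=8  203=12  204=16  205=21  206=34
Turnaround (C−A): 200=27  201=4  202=8  203=10  204=8  205=8  206=18

203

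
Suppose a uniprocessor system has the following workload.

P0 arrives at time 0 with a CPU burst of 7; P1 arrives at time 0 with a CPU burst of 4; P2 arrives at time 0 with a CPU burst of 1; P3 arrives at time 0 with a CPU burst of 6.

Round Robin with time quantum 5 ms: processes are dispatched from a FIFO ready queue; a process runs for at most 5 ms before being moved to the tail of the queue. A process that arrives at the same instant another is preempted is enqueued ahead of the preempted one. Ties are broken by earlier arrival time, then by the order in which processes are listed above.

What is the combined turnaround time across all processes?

Schedule: | P0 0-5 | P1 5-9 | P2 9-10 | P3 10-15 | P0 15-17 | P3 17-18 |
Completion: P0=17  P1=9  P2=10  P3=18
Turnaround (C−A): P0=17  P1=9  P2=10  P3=18
Turnaround = completion − arrival: P0=17, P1=9, P2=10, P3=18
Total turnaround = 17 + 9 + 10 + 18 = 54

54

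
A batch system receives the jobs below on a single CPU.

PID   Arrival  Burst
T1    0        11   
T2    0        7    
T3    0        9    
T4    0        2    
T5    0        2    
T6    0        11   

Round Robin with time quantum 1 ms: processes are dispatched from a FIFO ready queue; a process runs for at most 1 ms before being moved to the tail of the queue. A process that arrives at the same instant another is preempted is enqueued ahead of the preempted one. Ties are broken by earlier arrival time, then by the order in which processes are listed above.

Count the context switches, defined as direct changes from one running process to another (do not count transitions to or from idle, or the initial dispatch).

41

Gantt: | T1 0-1 | T2 1-2 | T3 2-3 | T4 3-4 | T5 4-5 | T6 5-6 | T1 6-7 | T2 7-8 | T3 8-9 | T4 9-10 | T5 10-11 | T6 11-12 | T1 12-13 | T2 13-14 | T3 14-15 | T6 15-16 | T1 16-17 | T2 17-18 | T3 18-19 | T6 19-20 | T1 20-21 | T2 21-22 | T3 22-23 | T6 23-24 | T1 24-25 | T2 25-26 | T3 26-27 | T6 27-28 | T1 28-29 | T2 29-30 | T3 30-31 | T6 31-32 | T1 32-33 | T3 33-34 | T6 34-35 | T1 35-36 | T3 36-37 | T6 37-38 | T1 38-39 | T6 39-40 | T1 40-41 | T6 41-42 |
Completion: T1=41  T2=30  T3=37  T4=10  T5=11  T6=42
Turnaround (C−A): T1=41  T2=30  T3=37  T4=10  T5=11  T6=42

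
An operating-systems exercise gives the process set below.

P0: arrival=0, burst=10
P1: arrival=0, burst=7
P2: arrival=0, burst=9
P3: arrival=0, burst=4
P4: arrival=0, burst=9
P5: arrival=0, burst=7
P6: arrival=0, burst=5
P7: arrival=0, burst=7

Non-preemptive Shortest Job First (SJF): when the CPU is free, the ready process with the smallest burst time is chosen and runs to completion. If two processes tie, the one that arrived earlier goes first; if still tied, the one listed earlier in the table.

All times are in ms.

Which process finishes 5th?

P7

Timeline: | P3 0-4 | P6 4-9 | P1 9-16 | P5 16-23 | P7 23-30 | P2 30-39 | P4 39-48 | P0 48-58 |
Completion: P0=58  P1=16  P2=39  P3=4  P4=48  P5=23  P6=9  P7=30
Turnaround (C−A): P0=58  P1=16  P2=39  P3=4  P4=48  P5=23  P6=9  P7=30
Finish order: P3 → P6 → P1 → P5 → P7 → P2 → P4 → P0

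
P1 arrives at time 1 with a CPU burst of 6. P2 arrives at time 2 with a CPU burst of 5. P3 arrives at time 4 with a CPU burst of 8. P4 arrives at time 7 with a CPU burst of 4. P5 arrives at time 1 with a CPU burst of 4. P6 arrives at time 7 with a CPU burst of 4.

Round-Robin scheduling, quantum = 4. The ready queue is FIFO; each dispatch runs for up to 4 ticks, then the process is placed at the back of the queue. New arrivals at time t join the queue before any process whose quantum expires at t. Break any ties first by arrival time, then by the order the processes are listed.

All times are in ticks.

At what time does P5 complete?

Gantt: | idle 0-1 | P1 1-5 | P5 5-9 | P2 9-13 | P3 13-17 | P1 17-19 | P4 19-23 | P6 23-27 | P2 27-28 | P3 28-32 |
Completion: P1=19  P2=28  P3=32  P4=23  P5=9  P6=27

9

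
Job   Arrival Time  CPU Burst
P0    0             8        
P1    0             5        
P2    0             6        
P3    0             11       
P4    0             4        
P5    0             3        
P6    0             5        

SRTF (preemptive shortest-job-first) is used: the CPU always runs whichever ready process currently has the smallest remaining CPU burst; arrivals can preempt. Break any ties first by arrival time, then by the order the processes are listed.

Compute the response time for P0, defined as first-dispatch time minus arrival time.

Gantt: | P5 0-3 | P4 3-7 | P1 7-12 | P6 12-17 | P2 17-23 | P0 23-31 | P3 31-42 |
Completion: P0=31  P1=12  P2=23  P3=42  P4=7  P5=3  P6=17
Response(P0) = first start − arrival = 23 − 0 = 23

23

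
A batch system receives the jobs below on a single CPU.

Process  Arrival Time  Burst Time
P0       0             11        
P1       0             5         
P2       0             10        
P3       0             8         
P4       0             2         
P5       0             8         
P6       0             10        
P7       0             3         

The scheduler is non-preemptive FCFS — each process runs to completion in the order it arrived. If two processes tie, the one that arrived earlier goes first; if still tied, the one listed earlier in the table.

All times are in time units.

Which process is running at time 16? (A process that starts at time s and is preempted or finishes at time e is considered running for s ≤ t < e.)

Schedule: | P0 0-11 | P1 11-16 | P2 16-26 | P3 26-34 | P4 34-36 | P5 36-44 | P6 44-54 | P7 54-57 |
Completion: P0=11  P1=16  P2=26  P3=34  P4=36  P5=44  P6=54  P7=57

P2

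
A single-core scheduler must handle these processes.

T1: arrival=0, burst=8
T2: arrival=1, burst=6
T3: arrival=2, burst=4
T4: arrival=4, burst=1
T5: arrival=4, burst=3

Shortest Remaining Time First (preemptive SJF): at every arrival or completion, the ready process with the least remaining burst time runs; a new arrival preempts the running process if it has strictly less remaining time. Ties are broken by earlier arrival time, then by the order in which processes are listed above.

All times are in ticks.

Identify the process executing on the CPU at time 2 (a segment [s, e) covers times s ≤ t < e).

T3

Timeline: | T1 0-1 | T2 1-2 | T3 2-4 | T4 4-5 | T3 5-7 | T5 7-10 | T2 10-15 | T1 15-22 |
Completion: T1=22  T2=15  T3=7  T4=5  T5=10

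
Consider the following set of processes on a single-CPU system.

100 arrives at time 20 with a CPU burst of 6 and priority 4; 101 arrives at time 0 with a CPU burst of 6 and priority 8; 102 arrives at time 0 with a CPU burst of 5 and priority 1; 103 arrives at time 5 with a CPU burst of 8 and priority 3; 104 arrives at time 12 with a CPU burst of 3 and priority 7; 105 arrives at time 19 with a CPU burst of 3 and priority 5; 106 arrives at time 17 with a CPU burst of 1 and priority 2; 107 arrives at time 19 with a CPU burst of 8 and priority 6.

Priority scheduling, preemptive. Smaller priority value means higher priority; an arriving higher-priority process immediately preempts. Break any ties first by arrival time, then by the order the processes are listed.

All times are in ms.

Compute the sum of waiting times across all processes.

50

Schedule: | 102 0-5 | 103 5-13 | 104 13-16 | 101 16-17 | 106 17-18 | 101 18-19 | 105 19-20 | 100 20-26 | 105 26-28 | 107 28-36 | 101 36-40 |
Completion: 100=26  101=40  102=5  103=13  104=16  105=28  106=18  107=36
Turnaround (C−A): 100=6  101=40  102=5  103=8  104=4  105=9  106=1  107=17
Waiting = turnaround − burst: 100=0, 101=34, 102=0, 103=0, 104=1, 105=6, 106=0, 107=9
Total waiting = 0 + 34 + 0 + 0 + 1 + 6 + 0 + 9 = 50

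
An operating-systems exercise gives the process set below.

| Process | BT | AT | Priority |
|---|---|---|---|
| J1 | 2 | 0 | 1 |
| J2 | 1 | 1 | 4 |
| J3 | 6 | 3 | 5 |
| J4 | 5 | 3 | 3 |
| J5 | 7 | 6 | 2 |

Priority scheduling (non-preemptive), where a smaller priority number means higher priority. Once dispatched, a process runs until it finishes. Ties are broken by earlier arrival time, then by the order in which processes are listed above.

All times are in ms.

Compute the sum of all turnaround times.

Gantt: | J1 0-2 | J2 2-3 | J4 3-8 | J5 8-15 | J3 15-21 |
Completion: J1=2  J2=3  J3=21  J4=8  J5=15
Turnaround (C−A): J1=2  J2=2  J3=18  J4=5  J5=9
Turnaround = completion − arrival: J1=2, J2=2, J3=18, J4=5, J5=9
Total turnaround = 2 + 2 + 18 + 5 + 9 = 36

36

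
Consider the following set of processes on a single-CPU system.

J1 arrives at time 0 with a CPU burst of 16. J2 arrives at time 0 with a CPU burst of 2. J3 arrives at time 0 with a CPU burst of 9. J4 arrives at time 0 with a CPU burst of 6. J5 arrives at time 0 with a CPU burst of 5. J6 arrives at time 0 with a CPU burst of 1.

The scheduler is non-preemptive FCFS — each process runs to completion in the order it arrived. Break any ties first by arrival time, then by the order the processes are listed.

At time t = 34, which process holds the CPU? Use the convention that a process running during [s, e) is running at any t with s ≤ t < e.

J5

Gantt: | J1 0-16 | J2 16-18 | J3 18-27 | J4 27-33 | J5 33-38 | J6 38-39 |
Completion: J1=16  J2=18  J3=27  J4=33  J5=38  J6=39
Turnaround (C−A): J1=16  J2=18  J3=27  J4=33  J5=38  J6=39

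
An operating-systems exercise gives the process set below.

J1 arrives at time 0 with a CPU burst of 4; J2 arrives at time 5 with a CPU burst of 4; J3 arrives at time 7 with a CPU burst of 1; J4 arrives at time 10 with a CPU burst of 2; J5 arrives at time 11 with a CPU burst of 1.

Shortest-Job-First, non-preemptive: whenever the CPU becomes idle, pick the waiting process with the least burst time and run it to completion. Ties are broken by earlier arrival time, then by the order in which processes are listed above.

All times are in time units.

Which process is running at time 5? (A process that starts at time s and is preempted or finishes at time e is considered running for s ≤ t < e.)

J2

Timeline: | J1 0-4 | idle 4-5 | J2 5-9 | J3 9-10 | J4 10-12 | J5 12-13 |
Completion: J1=4  J2=9  J3=10  J4=12  J5=13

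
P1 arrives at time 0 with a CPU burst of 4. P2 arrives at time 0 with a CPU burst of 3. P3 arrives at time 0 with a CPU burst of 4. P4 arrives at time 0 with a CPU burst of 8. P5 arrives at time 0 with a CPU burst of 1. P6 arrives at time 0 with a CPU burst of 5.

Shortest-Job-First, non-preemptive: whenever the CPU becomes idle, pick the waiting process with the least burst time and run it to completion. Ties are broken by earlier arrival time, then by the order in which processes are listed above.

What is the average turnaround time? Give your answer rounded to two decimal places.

Schedule: | P5 0-1 | P2 1-4 | P1 4-8 | P3 8-12 | P6 12-17 | P4 17-25 |
Completion: P1=8  P2=4  P3=12  P4=25  P5=1  P6=17
Turnaround times: P1=8, P2=4, P3=12, P4=25, P5=1, P6=17
Average turnaround = (8+4+12+25+1+17) / 6 = 67/6 = 11.17

11.17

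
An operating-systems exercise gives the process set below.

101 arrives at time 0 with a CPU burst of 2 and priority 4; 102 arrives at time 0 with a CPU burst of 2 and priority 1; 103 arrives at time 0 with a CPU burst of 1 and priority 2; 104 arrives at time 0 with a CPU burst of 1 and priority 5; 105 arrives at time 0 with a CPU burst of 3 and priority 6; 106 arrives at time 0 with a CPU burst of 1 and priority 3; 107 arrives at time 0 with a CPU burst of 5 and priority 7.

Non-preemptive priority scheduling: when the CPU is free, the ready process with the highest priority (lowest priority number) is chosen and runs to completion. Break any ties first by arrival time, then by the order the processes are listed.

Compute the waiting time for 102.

0

Gantt: | 102 0-2 | 103 2-3 | 106 3-4 | 101 4-6 | 104 6-7 | 105 7-10 | 107 10-15 |
Completion: 101=6  102=2  103=3  104=7  105=10  106=4  107=15
Turnaround (C−A): 101=6  102=2  103=3  104=7  105=10  106=4  107=15
Waiting(102) = turnaround − burst = 2 − 2 = 0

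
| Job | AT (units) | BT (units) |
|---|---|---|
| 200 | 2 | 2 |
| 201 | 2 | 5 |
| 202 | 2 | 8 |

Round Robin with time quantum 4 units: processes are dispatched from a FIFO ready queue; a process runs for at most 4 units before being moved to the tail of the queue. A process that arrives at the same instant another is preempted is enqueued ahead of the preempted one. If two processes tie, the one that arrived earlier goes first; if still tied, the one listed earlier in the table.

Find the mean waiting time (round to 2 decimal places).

Gantt: | idle 0-2 | 200 2-4 | 201 4-8 | 202 8-12 | 201 12-13 | 202 13-17 |
Completion: 200=4  201=13  202=17
Turnaround (C−A): 200=2  201=11  202=15
Waiting times: 200=0, 201=6, 202=7
Average waiting = (0+6+7) / 3 = 13/3 = 4.33

4.33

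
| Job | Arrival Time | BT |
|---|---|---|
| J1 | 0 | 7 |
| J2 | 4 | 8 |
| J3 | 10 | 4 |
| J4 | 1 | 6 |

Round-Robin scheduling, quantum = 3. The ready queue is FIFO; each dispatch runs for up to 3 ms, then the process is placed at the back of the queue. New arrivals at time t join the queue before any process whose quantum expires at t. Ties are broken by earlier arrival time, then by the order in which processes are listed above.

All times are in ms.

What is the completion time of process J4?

Timeline: | J1 0-3 | J4 3-6 | J1 6-9 | J2 9-12 | J4 12-15 | J1 15-16 | J3 16-19 | J2 19-22 | J3 22-23 | J2 23-25 |
Completion: J1=16  J2=25  J3=23  J4=15

15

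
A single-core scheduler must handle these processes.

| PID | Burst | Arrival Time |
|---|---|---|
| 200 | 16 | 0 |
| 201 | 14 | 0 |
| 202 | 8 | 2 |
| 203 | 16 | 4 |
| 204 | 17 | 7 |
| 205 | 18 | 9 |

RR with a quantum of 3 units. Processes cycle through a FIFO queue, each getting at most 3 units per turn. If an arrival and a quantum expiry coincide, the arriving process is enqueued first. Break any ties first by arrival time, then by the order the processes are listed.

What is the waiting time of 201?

53

Gantt: | 200 0-3 | 201 3-6 | 202 6-9 | 200 9-12 | 203 12-15 | 201 15-18 | 204 18-21 | 205 21-24 | 202 24-27 | 200 27-30 | 203 30-33 | 201 33-36 | 204 36-39 | 205 39-42 | 202 42-44 | 200 44-47 | 203 47-50 | 201 50-53 | 204 53-56 | 205 56-59 | 200 59-62 | 203 62-65 | 201 65-67 | 204 67-70 | 205 70-73 | 200 73-74 | 203 74-77 | 204 77-80 | 205 80-83 | 203 83-84 | 204 84-86 | 205 86-89 |
Completion: 200=74  201=67  202=44  203=84  204=86  205=89
Turnaround (C−A): 200=74  201=67  202=42  203=80  204=79  205=80
Waiting(201) = turnaround − burst = 67 − 14 = 53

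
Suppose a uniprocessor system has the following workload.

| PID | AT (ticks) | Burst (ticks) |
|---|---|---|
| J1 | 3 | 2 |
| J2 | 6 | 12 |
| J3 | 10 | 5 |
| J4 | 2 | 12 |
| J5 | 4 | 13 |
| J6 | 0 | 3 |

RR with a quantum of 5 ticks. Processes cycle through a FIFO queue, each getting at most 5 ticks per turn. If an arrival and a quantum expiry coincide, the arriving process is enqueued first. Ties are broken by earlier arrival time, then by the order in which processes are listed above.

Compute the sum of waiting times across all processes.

105

Gantt: | J6 0-3 | J4 3-8 | J1 8-10 | J5 10-15 | J2 15-20 | J4 20-25 | J3 25-30 | J5 30-35 | J2 35-40 | J4 40-42 | J5 42-45 | J2 45-47 |
Completion: J1=10  J2=47  J3=30  J4=42  J5=45  J6=3
Turnaround (C−A): J1=7  J2=41  J3=20  J4=40  J5=41  J6=3
Waiting = turnaround − burst: J1=5, J2=29, J3=15, J4=28, J5=28, J6=0
Total waiting = 5 + 29 + 15 + 28 + 28 + 0 = 105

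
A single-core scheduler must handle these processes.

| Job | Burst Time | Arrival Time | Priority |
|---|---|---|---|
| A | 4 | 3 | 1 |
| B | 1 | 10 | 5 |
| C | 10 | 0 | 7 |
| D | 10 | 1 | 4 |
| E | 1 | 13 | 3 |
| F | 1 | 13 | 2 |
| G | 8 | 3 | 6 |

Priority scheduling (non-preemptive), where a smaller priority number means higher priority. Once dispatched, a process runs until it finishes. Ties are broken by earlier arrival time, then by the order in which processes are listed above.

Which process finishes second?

A

Gantt: | C 0-10 | A 10-14 | F 14-15 | E 15-16 | D 16-26 | B 26-27 | G 27-35 |
Completion: A=14  B=27  C=10  D=26  E=16  F=15  G=35
Finish order: C → A → F → E → D → B → G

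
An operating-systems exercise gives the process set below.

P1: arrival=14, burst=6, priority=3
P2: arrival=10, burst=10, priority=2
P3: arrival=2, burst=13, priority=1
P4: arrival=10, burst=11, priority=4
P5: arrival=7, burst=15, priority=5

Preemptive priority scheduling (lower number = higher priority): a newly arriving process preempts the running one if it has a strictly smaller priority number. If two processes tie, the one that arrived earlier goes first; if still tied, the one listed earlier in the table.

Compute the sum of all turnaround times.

127

Gantt: | idle 0-2 | P3 2-15 | P2 15-25 | P1 25-31 | P4 31-42 | P5 42-57 |
Completion: P1=31  P2=25  P3=15  P4=42  P5=57
Turnaround (C−A): P1=17  P2=15  P3=13  P4=32  P5=50
Turnaround = completion − arrival: P1=17, P2=15, P3=13, P4=32, P5=50
Total turnaround = 17 + 15 + 13 + 32 + 50 = 127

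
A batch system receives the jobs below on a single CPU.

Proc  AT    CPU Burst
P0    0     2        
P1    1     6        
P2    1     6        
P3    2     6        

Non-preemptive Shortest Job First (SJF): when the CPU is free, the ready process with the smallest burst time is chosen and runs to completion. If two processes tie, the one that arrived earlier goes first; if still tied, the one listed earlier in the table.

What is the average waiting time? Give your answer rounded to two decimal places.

Timeline: | P0 0-2 | P1 2-8 | P2 8-14 | P3 14-20 |
Completion: P0=2  P1=8  P2=14  P3=20
Turnaround (C−A): P0=2  P1=7  P2=13  P3=18
Waiting times: P0=0, P1=1, P2=7, P3=12
Average waiting = (0+1+7+12) / 4 = 20/4 = 5.00

5.00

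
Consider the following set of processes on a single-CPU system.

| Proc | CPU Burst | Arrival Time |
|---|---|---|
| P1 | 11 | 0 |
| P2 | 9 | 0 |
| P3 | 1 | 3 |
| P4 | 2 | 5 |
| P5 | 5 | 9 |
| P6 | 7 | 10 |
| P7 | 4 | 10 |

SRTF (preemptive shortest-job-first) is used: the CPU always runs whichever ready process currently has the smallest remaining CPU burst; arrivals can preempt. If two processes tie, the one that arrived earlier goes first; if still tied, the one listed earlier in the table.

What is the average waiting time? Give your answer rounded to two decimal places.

7.29

Schedule: | P2 0-3 | P3 3-4 | P2 4-5 | P4 5-7 | P2 7-12 | P7 12-16 | P5 16-21 | P6 21-28 | P1 28-39 |
Completion: P1=39  P2=12  P3=4  P4=7  P5=21  P6=28  P7=16
Turnaround (C−A): P1=39  P2=12  P3=1  P4=2  P5=12  P6=18  P7=6
Waiting times: P1=28, P2=3, P3=0, P4=0, P5=7, P6=11, P7=2
Average waiting = (28+3+0+0+7+11+2) / 7 = 51/7 = 7.29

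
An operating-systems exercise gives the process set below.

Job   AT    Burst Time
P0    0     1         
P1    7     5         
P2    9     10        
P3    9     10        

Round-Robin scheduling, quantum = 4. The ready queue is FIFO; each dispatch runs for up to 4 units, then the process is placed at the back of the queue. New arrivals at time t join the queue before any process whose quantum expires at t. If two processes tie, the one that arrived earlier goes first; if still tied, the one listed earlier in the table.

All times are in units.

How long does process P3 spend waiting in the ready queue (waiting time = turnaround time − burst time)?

13

Gantt: | P0 0-1 | idle 1-7 | P1 7-11 | P2 11-15 | P3 15-19 | P1 19-20 | P2 20-24 | P3 24-28 | P2 28-30 | P3 30-32 |
Completion: P0=1  P1=20  P2=30  P3=32
Turnaround (C−A): P0=1  P1=13  P2=21  P3=23
Waiting(P3) = turnaround − burst = 23 − 10 = 13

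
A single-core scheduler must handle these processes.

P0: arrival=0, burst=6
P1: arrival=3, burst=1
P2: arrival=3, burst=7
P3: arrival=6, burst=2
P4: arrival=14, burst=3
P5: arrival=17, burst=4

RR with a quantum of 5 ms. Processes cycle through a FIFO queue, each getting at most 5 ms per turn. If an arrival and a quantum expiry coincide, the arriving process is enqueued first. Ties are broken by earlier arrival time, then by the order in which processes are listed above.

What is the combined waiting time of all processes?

24

Timeline: | P0 0-5 | P1 5-6 | P2 6-11 | P0 11-12 | P3 12-14 | P2 14-16 | P4 16-19 | P5 19-23 |
Completion: P0=12  P1=6  P2=16  P3=14  P4=19  P5=23
Waiting = turnaround − burst: P0=6, P1=2, P2=6, P3=6, P4=2, P5=2
Total waiting = 6 + 2 + 6 + 6 + 2 + 2 = 24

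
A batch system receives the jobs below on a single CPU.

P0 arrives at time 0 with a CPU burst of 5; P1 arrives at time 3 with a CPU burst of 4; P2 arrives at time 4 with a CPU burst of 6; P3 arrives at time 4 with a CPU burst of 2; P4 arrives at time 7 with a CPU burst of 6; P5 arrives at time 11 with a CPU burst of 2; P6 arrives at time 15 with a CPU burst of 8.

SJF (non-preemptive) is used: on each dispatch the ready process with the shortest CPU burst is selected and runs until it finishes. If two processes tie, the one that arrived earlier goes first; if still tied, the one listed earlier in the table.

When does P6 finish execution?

Schedule: | P0 0-5 | P3 5-7 | P1 7-11 | P5 11-13 | P2 13-19 | P4 19-25 | P6 25-33 |
Completion: P0=5  P1=11  P2=19  P3=7  P4=25  P5=13  P6=33
Turnaround (C−A): P0=5  P1=8  P2=15  P3=3  P4=18  P5=2  P6=18

33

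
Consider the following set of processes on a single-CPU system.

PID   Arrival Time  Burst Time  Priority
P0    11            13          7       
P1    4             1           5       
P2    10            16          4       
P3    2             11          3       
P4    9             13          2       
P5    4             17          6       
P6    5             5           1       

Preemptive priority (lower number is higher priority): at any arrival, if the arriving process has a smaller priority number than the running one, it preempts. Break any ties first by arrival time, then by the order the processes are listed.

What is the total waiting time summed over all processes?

Timeline: | idle 0-2 | P3 2-5 | P6 5-10 | P4 10-23 | P3 23-31 | P2 31-47 | P1 47-48 | P5 48-65 | P0 65-78 |
Completion: P0=78  P1=48  P2=47  P3=31  P4=23  P5=65  P6=10
Waiting = turnaround − burst: P0=54, P1=43, P2=21, P3=18, P4=1, P5=44, P6=0
Total waiting = 54 + 43 + 21 + 18 + 1 + 44 + 0 = 181

181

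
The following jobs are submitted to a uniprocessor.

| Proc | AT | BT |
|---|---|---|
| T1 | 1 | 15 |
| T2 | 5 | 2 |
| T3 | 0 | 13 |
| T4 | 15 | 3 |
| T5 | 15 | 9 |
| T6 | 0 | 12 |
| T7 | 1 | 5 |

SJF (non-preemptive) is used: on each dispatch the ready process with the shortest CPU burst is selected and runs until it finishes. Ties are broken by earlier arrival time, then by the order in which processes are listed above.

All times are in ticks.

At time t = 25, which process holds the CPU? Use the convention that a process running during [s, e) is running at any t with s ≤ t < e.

T5

Schedule: | T6 0-12 | T2 12-14 | T7 14-19 | T4 19-22 | T5 22-31 | T3 31-44 | T1 44-59 |
Completion: T1=59  T2=14  T3=44  T4=22  T5=31  T6=12  T7=19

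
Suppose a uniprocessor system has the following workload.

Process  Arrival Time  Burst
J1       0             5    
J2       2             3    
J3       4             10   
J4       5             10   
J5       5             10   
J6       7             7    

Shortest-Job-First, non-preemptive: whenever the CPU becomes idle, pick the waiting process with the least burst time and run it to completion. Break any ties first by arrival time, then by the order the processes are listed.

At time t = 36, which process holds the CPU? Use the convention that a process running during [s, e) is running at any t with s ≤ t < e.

J5

Schedule: | J1 0-5 | J2 5-8 | J6 8-15 | J3 15-25 | J4 25-35 | J5 35-45 |
Completion: J1=5  J2=8  J3=25  J4=35  J5=45  J6=15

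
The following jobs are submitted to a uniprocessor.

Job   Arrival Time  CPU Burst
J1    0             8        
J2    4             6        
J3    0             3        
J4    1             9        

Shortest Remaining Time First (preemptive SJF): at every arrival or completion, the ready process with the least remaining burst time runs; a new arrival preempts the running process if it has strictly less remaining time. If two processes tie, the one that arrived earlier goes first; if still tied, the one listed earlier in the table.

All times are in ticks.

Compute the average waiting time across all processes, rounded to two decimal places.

Gantt: | J3 0-3 | J1 3-4 | J2 4-10 | J1 10-17 | J4 17-26 |
Completion: J1=17  J2=10  J3=3  J4=26
Waiting times: J1=9, J2=0, J3=0, J4=16
Average waiting = (9+0+0+16) / 4 = 25/4 = 6.25

6.25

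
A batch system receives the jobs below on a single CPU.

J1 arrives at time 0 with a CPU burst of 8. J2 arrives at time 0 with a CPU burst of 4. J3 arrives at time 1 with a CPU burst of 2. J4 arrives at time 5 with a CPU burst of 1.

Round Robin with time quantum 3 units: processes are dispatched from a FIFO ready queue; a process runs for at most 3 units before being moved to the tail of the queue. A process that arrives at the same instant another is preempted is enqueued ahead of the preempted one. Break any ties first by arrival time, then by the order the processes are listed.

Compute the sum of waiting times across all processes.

27

Schedule: | J1 0-3 | J2 3-6 | J3 6-8 | J1 8-11 | J4 11-12 | J2 12-13 | J1 13-15 |
Completion: J1=15  J2=13  J3=8  J4=12
Turnaround (C−A): J1=15  J2=13  J3=7  J4=7
Waiting = turnaround − burst: J1=7, J2=9, J3=5, J4=6
Total waiting = 7 + 9 + 5 + 6 = 27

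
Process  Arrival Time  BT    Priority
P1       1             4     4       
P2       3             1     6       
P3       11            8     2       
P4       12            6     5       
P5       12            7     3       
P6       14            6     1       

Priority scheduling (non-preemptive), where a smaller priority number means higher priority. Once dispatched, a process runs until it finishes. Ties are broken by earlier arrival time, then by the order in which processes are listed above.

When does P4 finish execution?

38

Schedule: | idle 0-1 | P1 1-5 | P2 5-6 | idle 6-11 | P3 11-19 | P6 19-25 | P5 25-32 | P4 32-38 |
Completion: P1=5  P2=6  P3=19  P4=38  P5=32  P6=25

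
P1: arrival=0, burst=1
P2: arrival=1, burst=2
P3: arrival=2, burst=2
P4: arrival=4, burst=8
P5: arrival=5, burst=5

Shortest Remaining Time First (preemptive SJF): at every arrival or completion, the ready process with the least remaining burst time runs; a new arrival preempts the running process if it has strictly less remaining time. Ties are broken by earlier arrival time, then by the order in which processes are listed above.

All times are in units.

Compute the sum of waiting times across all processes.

7

Gantt: | P1 0-1 | P2 1-3 | P3 3-5 | P5 5-10 | P4 10-18 |
Completion: P1=1  P2=3  P3=5  P4=18  P5=10
Turnaround (C−A): P1=1  P2=2  P3=3  P4=14  P5=5
Waiting = turnaround − burst: P1=0, P2=0, P3=1, P4=6, P5=0
Total waiting = 0 + 0 + 1 + 6 + 0 = 7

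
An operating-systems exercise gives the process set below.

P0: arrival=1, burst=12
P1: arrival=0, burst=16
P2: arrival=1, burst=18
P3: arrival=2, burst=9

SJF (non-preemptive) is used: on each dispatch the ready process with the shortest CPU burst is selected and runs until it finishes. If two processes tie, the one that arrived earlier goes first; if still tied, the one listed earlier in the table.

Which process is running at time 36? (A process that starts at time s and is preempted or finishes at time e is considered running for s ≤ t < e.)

Timeline: | P1 0-16 | P3 16-25 | P0 25-37 | P2 37-55 |
Completion: P0=37  P1=16  P2=55  P3=25

P0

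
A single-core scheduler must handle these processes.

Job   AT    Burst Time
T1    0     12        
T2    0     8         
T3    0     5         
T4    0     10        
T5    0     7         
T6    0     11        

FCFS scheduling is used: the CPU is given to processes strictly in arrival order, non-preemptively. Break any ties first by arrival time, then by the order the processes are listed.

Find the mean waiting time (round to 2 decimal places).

Gantt: | T1 0-12 | T2 12-20 | T3 20-25 | T4 25-35 | T5 35-42 | T6 42-53 |
Completion: T1=12  T2=20  T3=25  T4=35  T5=42  T6=53
Waiting times: T1=0, T2=12, T3=20, T4=25, T5=35, T6=42
Average waiting = (0+12+20+25+35+42) / 6 = 134/6 = 22.33

22.33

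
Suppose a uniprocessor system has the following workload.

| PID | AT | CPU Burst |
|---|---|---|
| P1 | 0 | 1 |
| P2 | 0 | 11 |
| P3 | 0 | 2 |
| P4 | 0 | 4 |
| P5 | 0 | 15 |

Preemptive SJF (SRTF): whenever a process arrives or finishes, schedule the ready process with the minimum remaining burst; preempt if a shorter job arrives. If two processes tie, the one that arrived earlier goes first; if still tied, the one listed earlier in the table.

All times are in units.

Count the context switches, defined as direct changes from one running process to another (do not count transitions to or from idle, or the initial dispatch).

4

Schedule: | P1 0-1 | P3 1-3 | P4 3-7 | P2 7-18 | P5 18-33 |
Completion: P1=1  P2=18  P3=3  P4=7  P5=33
Turnaround (C−A): P1=1  P2=18  P3=3  P4=7  P5=33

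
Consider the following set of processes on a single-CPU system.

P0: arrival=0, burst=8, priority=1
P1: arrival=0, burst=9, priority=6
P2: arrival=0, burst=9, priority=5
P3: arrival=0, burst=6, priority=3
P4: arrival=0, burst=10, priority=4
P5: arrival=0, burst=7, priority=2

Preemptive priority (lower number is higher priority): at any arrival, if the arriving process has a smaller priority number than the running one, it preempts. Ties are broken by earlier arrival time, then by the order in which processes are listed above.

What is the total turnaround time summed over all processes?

Schedule: | P0 0-8 | P5 8-15 | P3 15-21 | P4 21-31 | P2 31-40 | P1 40-49 |
Completion: P0=8  P1=49  P2=40  P3=21  P4=31  P5=15
Turnaround = completion − arrival: P0=8, P1=49, P2=40, P3=21, P4=31, P5=15
Total turnaround = 8 + 49 + 40 + 21 + 31 + 15 = 164

164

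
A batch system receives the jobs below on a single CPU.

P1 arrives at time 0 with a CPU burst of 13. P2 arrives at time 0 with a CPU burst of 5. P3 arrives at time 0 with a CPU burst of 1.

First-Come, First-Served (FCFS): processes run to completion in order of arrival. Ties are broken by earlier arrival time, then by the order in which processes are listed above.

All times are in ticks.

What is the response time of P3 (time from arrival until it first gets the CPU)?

Gantt: | P1 0-13 | P2 13-18 | P3 18-19 |
Completion: P1=13  P2=18  P3=19
Turnaround (C−A): P1=13  P2=18  P3=19
Response(P3) = first start − arrival = 18 − 0 = 18

18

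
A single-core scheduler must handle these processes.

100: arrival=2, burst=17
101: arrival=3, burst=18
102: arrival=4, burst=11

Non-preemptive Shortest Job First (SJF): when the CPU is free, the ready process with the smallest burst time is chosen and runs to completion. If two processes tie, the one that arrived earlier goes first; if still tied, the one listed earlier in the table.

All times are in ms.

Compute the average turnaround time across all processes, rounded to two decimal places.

Timeline: | idle 0-2 | 100 2-19 | 102 19-30 | 101 30-48 |
Completion: 100=19  101=48  102=30
Turnaround times: 100=17, 101=45, 102=26
Average turnaround = (17+45+26) / 3 = 88/3 = 29.33

29.33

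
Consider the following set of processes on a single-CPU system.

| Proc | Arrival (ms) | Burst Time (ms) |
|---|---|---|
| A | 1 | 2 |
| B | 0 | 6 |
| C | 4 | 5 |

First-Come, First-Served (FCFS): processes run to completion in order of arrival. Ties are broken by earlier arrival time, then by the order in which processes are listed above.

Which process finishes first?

B

Schedule: | B 0-6 | A 6-8 | C 8-13 |
Completion: A=8  B=6  C=13
Turnaround (C−A): A=7  B=6  C=9
Finish order: B → A → C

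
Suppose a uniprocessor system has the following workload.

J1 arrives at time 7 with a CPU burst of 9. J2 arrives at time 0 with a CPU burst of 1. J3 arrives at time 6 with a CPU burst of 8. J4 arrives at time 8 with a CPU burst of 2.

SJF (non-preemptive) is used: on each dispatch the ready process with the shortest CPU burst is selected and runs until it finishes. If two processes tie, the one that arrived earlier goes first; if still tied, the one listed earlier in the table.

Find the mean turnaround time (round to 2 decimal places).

Schedule: | J2 0-1 | idle 1-6 | J3 6-14 | J4 14-16 | J1 16-25 |
Completion: J1=25  J2=1  J3=14  J4=16
Turnaround times: J1=18, J2=1, J3=8, J4=8
Average turnaround = (18+1+8+8) / 4 = 35/4 = 8.75

8.75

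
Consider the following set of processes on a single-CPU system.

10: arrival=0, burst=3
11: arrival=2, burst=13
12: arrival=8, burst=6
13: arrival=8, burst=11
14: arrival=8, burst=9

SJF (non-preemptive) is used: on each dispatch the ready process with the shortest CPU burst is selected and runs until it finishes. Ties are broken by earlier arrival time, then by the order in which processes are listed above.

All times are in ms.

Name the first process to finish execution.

Gantt: | 10 0-3 | 11 3-16 | 12 16-22 | 14 22-31 | 13 31-42 |
Completion: 10=3  11=16  12=22  13=42  14=31
Turnaround (C−A): 10=3  11=14  12=14  13=34  14=23
Finish order: 10 → 11 → 12 → 14 → 13

10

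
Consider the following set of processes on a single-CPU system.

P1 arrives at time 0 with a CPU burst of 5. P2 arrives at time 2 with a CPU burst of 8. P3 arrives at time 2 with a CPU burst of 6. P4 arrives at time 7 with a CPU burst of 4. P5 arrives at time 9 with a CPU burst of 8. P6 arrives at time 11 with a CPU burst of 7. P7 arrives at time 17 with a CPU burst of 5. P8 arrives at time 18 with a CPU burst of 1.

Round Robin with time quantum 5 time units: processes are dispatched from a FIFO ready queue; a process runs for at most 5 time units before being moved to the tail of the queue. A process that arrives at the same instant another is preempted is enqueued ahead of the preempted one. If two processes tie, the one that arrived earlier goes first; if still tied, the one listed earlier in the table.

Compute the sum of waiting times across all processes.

137

Gantt: | P1 0-5 | P2 5-10 | P3 10-15 | P4 15-19 | P5 19-24 | P2 24-27 | P6 27-32 | P3 32-33 | P7 33-38 | P8 38-39 | P5 39-42 | P6 42-44 |
Completion: P1=5  P2=27  P3=33  P4=19  P5=42  P6=44  P7=38  P8=39
Turnaround (C−A): P1=5  P2=25  P3=31  P4=12  P5=33  P6=33  P7=21  P8=21
Waiting = turnaround − burst: P1=0, P2=17, P3=25, P4=8, P5=25, P6=26, P7=16, P8=20
Total waiting = 0 + 17 + 25 + 8 + 25 + 26 + 16 + 20 = 137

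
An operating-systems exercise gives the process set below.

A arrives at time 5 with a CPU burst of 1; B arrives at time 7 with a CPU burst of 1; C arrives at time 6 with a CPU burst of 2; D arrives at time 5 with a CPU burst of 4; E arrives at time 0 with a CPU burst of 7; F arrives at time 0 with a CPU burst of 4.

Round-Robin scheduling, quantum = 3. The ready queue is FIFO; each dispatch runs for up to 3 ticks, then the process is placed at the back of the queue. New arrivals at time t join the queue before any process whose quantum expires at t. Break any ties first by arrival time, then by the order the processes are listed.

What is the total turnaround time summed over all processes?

72

Gantt: | E 0-3 | F 3-6 | E 6-9 | A 9-10 | D 10-13 | C 13-15 | F 15-16 | B 16-17 | E 17-18 | D 18-19 |
Completion: A=10  B=17  C=15  D=19  E=18  F=16
Turnaround (C−A): A=5  B=10  C=9  D=14  E=18  F=16
Turnaround = completion − arrival: A=5, B=10, C=9, D=14, E=18, F=16
Total turnaround = 5 + 10 + 9 + 14 + 18 + 16 = 72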